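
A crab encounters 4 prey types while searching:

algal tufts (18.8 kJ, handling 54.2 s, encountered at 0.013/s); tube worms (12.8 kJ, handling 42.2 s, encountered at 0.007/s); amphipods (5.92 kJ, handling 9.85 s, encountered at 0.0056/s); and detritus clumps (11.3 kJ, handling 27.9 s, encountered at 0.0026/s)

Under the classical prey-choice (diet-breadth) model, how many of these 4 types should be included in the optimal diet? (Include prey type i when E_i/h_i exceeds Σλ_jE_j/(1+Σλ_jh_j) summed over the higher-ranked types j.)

4

Rank by E/h (kJ/s): amphipods 0.601, detritus clumps 0.405, algal tufts 0.347, tube worms 0.303. Include each in turn until the next type's E/h falls below the running intake rate.
Rate on top 1: 0.03142. detritus clumps: 0.405 > 0.03142 → include.
Rate on top 2: 0.05545. algal tufts: 0.347 > 0.05545 → include.
Rate on top 3: 0.1675. tube worms: 0.303 > 0.1675 → include.
Optimal diet: amphipods, detritus clumps, algal tufts, tube worms — 4 of 4 types.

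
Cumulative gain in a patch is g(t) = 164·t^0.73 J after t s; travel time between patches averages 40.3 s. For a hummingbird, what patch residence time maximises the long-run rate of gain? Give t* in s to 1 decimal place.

109.0 s

By the marginal value theorem, leave when the instantaneous gain rate g'(t) equals the habitat-wide average g(t)/(T + t).
g'(t) = 0.73·164·t^-0.27. Setting 0.73·164·t^-0.27 = 164·t^0.73/(40.3+t) gives 0.73(40.3+t) = t, so 0.27·t = 0.73×40.3.
t* = 0.73×40.3/0.27 = 109 s.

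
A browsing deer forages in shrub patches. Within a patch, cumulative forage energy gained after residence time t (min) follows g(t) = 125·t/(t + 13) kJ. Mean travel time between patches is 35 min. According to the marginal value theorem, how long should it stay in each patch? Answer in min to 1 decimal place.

By the marginal value theorem, leave when the instantaneous gain rate g'(t) equals the habitat-wide average g(t)/(T + t).
g'(t) = 125·13/(t + 13)². Setting 125·13/(t+13)² = 125t/[(t+13)(35+t)] gives 13(35+t) = t(t+13), so t² = 13×35 = 455.
t* = √455 = 21.33 min.

21.3 min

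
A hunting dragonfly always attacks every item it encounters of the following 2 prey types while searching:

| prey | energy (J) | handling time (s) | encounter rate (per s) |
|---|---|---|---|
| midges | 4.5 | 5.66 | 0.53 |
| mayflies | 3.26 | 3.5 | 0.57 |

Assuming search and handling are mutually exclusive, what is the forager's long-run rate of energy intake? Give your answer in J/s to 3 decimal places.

0.708 J/s

R = Σλ_iE_i / (1 + Σλ_ih_i)
Numerator: 0.53×4.5 + 0.57×3.26 = 4.243
Denominator: 1 + 0.53×5.66 + 0.57×3.5 = 5.995
R = 4.243/5.995 = 0.7078 J/s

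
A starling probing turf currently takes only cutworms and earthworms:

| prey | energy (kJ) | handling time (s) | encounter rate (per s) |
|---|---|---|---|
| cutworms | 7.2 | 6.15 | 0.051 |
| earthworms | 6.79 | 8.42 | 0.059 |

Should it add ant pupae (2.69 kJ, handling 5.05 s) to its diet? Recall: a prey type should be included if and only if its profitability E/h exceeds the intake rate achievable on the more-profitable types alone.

Intake rate on the current diet: R = (0.051×7.2 + 0.059×6.79) / (1 + 0.051×6.15 + 0.059×8.42) = 0.7678/1.81 = 0.4241 kJ/s.
Profitability of ant pupae: 2.69/5.05 = 0.5327 kJ/s.
Since 0.5327 > R, including ant pupae increases the long-run rate.

Yes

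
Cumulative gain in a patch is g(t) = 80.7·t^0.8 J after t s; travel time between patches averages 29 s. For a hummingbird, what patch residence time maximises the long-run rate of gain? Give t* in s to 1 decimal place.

Optimal t* satisfies g'(t*) = g(t*)/(T + t*).
g'(t) = 0.8·80.7·t^-0.2. Setting 0.8·80.7·t^-0.2 = 80.7·t^0.8/(29+t) gives 0.8(29+t) = t, so 0.20·t = 0.8×29.
t* = 0.8×29/0.20 = 116 s.

116.0 s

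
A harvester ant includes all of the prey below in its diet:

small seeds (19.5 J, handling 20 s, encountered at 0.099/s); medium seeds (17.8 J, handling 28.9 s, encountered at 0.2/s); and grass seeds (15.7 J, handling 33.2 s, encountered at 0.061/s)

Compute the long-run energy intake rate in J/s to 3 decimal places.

R = Σλ_iE_i / (1 + Σλ_ih_i)
Numerator: 0.099×19.5 + 0.2×17.8 + 0.061×15.7 = 6.448
Denominator: 1 + 0.099×20 + 0.2×28.9 + 0.061×33.2 = 10.79
R = 6.448/10.79 = 0.5979 J/s

0.598 J/s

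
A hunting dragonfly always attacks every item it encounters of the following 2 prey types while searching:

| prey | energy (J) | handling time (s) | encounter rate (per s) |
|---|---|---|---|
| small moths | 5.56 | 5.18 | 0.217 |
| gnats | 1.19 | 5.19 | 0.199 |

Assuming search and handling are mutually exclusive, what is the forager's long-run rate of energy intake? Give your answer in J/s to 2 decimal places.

0.46 J/s

R = (0.217×5.56 + 0.199×1.19) / (1 + 0.217×5.18 + 0.199×5.19) = 1.443/3.157 = 0.4572 J/s.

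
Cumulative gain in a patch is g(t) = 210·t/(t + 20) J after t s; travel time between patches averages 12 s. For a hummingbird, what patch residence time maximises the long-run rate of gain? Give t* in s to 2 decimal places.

Optimal t* satisfies g'(t*) = g(t*)/(T + t*).
g'(t) = 210·20/(t + 20)². Setting 210·20/(t+20)² = 210t/[(t+20)(12+t)] gives 20(12+t) = t(t+20), so t² = 20×12 = 240.
t* = √240 = 15.49 s.

15.49 s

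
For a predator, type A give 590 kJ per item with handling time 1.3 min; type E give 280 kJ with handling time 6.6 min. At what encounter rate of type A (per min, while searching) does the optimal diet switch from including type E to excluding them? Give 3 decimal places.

At the threshold, the rate on type A alone equals the profitability of type E: λ·590/(1 + λ·1.3) = 280/6.6 = 42.42.
Rearranging, λ(590 − 42.42×1.3) = 42.42, so λ = 42.42/534.8 = 0.07932 per min.

0.079 per min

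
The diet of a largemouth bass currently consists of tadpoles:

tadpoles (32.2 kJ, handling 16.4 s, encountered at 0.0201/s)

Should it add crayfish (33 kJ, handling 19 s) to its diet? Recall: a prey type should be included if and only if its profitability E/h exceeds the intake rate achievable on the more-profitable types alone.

Yes

On tadpoles alone, R = ΣλE/(1+Σλh) = 0.6472/1.33 = 0.4868 kJ/s.
Profitability of crayfish: 33/19 = 1.737 kJ/s.
1.737 > 0.4868, so adding crayfish raises the average — include it.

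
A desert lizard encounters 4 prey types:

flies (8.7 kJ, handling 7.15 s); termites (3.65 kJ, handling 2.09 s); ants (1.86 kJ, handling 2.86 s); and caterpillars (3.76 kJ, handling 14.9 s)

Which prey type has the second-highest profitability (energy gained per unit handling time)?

Profitability E/h (kJ/s): flies = 8.7/7.15 = 1.22, termites = 3.65/2.09 = 1.75, ants = 1.86/2.86 = 0.65, caterpillars = 3.76/14.9 = 0.252.
Ranked: termites > flies > ants > caterpillars.

flies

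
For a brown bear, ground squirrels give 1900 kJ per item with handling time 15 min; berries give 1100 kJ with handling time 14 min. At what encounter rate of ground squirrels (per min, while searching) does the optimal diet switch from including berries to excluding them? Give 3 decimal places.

0.109 per min

Drop berries once their profitability E₂/h₂ falls below the rate achievable on ground squirrels alone: E₂/h₂ = λE₁/(1 + λh₁).
Solve for λ: λE₁h₂ = E₂(1 + λh₁) → λ(E₁h₂ − E₂h₁) = E₂ → λ = E₂/(E₁h₂ − E₂h₁).
λ = 1100/(1900×14 − 1100×15) = 1100/1.01e+04 = 0.1089 per min.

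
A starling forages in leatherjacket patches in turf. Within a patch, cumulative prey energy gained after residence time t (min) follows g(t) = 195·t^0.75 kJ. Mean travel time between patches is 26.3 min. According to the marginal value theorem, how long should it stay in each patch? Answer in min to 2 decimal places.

Maximise g(t)/(T+t): set derivative to zero → g'(t)(T+t) = g(t).
g'(t) = 0.75·195·t^-0.25. Setting 0.75·195·t^-0.25 = 195·t^0.75/(26.3+t) gives 0.75(26.3+t) = t, so 0.25·t = 0.75×26.3.
t* = 0.75×26.3/0.25 = 78.9 min.

78.90 min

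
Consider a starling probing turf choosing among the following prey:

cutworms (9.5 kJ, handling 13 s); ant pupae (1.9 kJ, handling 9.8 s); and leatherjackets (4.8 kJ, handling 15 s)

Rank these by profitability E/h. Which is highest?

cutworms

Profitability E/h (kJ/s): cutworms = 9.5/13 = 0.731, ant pupae = 1.9/9.8 = 0.194, leatherjackets = 4.8/15 = 0.32.
Ranked: cutworms > leatherjackets > ant pupae.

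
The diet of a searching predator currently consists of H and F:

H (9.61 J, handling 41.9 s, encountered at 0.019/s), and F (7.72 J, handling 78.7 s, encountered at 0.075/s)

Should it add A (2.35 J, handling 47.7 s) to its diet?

No

Current rate: (0.019×9.61 + 0.075×7.72)/(1 + 0.019×41.9 + 0.075×78.7) = 0.09893 J/s.
A: E/h = 2.35/47.7 = 0.04927 J/s.
0.04927 < 0.09893, so adding A would lower the average — exclude it.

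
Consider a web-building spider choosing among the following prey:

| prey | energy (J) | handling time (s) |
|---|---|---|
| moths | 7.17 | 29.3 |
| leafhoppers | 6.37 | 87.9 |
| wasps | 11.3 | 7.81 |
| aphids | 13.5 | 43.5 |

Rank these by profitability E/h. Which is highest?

Profitability E/h (J/s): moths = 7.17/29.3 = 0.245, leafhoppers = 6.37/87.9 = 0.0725, wasps = 11.3/7.81 = 1.45, aphids = 13.5/43.5 = 0.31.
Ranked: wasps > aphids > moths > leafhoppers.

wasps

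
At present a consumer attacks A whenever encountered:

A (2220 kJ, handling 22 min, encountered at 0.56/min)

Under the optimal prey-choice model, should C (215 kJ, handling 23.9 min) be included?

Intake rate on the current diet: R = (0.56×2220) / (1 + 0.56×22) = 1243/13.32 = 93.33 kJ/min.
C: E/h = 215/23.9 = 8.996 kJ/min.
Since 8.996 < R, time spent handling C is better spent searching.

No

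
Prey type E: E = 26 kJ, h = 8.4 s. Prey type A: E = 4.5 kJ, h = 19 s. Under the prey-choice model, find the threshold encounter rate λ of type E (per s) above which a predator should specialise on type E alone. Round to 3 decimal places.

Drop type A once their profitability E₂/h₂ falls below the rate achievable on type E alone: E₂/h₂ = λE₁/(1 + λh₁).
Solve for λ: λE₁h₂ = E₂(1 + λh₁) → λ(E₁h₂ − E₂h₁) = E₂ → λ = E₂/(E₁h₂ − E₂h₁).
λ = 4.5/(26×19 − 4.5×8.4) = 4.5/456.2 = 0.009864 per s.

0.010 per s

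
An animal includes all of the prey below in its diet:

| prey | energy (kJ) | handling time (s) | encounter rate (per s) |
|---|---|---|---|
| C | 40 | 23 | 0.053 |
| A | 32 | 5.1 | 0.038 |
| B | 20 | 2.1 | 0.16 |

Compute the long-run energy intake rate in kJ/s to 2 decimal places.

2.38 kJ/s

Energy encountered per unit search time: 0.053×40 + 0.038×32 + 0.16×20 = 6.536 kJ/s.
Handling time per unit search time: 0.053×23 + 0.038×5.1 + 0.16×2.1 = 1.749.
Rate = 6.536/(1 + 1.749) = 2.378 kJ/s.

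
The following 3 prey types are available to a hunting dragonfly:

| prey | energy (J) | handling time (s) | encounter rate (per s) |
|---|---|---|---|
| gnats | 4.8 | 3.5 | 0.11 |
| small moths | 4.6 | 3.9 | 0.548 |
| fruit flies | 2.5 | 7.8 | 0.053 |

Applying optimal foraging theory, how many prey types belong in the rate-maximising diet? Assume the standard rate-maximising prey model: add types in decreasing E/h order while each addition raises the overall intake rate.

2

Profitabilities (E/h, J/s): gnats 1.37, small moths 1.18, fruit flies 0.321. Add prey in this order while the next type's profitability exceeds the intake rate on those already taken.
Rate on top 1: 0.3812. small moths: 1.18 > 0.3812 → include.
Rate on top 2: 0.8656. fruit flies: 0.321 < 0.8656 → exclude; stop.
Optimal diet: gnats, small moths — 2 of 3 types.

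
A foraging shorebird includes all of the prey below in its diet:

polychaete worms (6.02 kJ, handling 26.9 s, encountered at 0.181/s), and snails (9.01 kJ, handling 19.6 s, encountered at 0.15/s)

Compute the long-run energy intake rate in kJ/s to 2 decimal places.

0.28 kJ/s

R = (0.181×6.02 + 0.15×9.01) / (1 + 0.181×26.9 + 0.15×19.6) = 2.441/8.809 = 0.2771 kJ/s.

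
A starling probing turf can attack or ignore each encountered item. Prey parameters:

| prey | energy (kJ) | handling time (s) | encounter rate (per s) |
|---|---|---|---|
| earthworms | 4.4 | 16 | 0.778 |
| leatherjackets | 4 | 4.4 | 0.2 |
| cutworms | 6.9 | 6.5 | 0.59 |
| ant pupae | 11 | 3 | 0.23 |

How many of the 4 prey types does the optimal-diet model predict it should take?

E/h in descending order: ant pupae 3.67, cutworms 1.06, leatherjackets 0.909, earthworms 0.275 kJ/s. The optimal diet is the largest prefix of this list for which every included type satisfies E_i/h_i > R on the types above it.
Rate on top 1: 1.497. cutworms: 1.06 < 1.497 → exclude; stop.
Optimal diet: ant pupae — 1 of 4 types.

1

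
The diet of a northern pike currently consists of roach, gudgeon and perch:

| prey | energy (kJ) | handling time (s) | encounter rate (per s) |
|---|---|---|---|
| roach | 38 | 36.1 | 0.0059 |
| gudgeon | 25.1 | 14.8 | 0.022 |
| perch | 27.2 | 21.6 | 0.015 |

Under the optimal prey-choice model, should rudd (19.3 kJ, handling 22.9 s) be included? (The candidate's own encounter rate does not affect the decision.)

Yes

On roach, gudgeon and perch alone, R = ΣλE/(1+Σλh) = 1.184/1.863 = 0.6359 kJ/s.
rudd: E/h = 19.3/22.9 = 0.8428 kJ/s.
0.8428 > 0.6359, so adding rudd raises the average — include it.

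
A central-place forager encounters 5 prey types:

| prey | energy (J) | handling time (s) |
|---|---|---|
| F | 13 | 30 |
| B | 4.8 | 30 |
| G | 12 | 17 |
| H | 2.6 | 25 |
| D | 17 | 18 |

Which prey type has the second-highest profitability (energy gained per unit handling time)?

G

In descending order of E/h:
D: 17/18 = 0.944 J/s
G: 12/17 = 0.706 J/s
F: 13/30 = 0.433 J/s
B: 4.8/30 = 0.16 J/s
H: 2.6/25 = 0.104 J/s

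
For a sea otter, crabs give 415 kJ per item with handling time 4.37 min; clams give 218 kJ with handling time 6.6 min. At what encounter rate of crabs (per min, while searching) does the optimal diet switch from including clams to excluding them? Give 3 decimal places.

The zero-one rule: include clams iff E₂/h₂ > λE₁/(1+λh₁). Equality gives the switch point.
λE₁h₂ = E₂ + λE₂h₁ ⇒ λ = E₂/(E₁h₂ − E₂h₁) = 218/(2739 − 952.7) = 0.122 per min.

0.122 per min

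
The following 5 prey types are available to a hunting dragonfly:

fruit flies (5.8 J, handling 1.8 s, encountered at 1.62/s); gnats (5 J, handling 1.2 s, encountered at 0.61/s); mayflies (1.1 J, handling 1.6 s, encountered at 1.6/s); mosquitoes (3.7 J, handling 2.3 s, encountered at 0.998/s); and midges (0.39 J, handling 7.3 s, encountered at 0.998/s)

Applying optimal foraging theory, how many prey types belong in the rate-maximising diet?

2

Rank by E/h (J/s): gnats 4.17, fruit flies 3.22, mosquitoes 1.61, mayflies 0.688, midges 0.0534. Include each in turn until the next type's E/h falls below the running intake rate.
Rate on top 1: 1.761. fruit flies: 3.22 > 1.761 → include.
Rate on top 2: 2.678. mosquitoes: 1.61 < 2.678 → exclude; stop.
Optimal diet: gnats, fruit flies — 2 of 5 types.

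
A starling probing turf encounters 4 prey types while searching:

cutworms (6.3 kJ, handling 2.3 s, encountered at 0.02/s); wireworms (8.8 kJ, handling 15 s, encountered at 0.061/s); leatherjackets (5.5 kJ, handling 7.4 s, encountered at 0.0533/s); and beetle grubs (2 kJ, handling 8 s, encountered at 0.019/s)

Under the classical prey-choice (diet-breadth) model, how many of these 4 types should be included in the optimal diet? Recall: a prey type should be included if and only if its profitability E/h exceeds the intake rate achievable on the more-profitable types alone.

Rank by E/h (kJ/s): cutworms 2.74, leatherjackets 0.743, wireworms 0.587, beetle grubs 0.25. Include each in turn until the next type's E/h falls below the running intake rate.
Rate on top 1: 0.1205. leatherjackets: 0.743 > 0.1205 → include.
Rate on top 2: 0.291. wireworms: 0.587 > 0.291 → include.
Rate on top 3: 0.4059. beetle grubs: 0.25 < 0.4059 → exclude; stop.
Optimal diet: cutworms, leatherjackets, wireworms — 3 of 4 types.

3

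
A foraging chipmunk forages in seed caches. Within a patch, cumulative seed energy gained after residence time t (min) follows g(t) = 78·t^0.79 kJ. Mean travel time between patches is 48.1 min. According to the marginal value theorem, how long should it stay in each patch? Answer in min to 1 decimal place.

Maximise g(t)/(T+t): set derivative to zero → g'(t)(T+t) = g(t).
g'(t) = 0.79·78·t^-0.21. Setting 0.79·78·t^-0.21 = 78·t^0.79/(48.1+t) gives 0.79(48.1+t) = t, so 0.21·t = 0.79×48.1.
t* = 0.79×48.1/0.21 = 180.9 min.

180.9 min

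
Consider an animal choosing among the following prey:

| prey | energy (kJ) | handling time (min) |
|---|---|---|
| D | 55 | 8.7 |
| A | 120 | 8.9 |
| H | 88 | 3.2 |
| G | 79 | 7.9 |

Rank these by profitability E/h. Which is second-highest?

In descending order of E/h:
H: 88/3.2 = 27.5 kJ/min
A: 120/8.9 = 13.5 kJ/min
G: 79/7.9 = 10 kJ/min
D: 55/8.7 = 6.32 kJ/min

A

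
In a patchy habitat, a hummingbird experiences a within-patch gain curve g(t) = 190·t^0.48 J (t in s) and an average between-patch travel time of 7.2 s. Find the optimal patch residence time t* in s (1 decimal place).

6.6 s

Maximise g(t)/(T+t): set derivative to zero → g'(t)(T+t) = g(t).
g'(t) = 0.48·190·t^-0.52. Setting 0.48·190·t^-0.52 = 190·t^0.48/(7.2+t) gives 0.48(7.2+t) = t, so 0.52·t = 0.48×7.2.
t* = 0.48×7.2/0.52 = 6.646 s.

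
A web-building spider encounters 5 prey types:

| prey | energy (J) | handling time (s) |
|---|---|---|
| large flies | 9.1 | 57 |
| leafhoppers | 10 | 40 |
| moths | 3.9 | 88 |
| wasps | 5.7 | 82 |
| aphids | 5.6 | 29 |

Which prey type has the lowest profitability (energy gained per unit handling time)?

In descending order of E/h:
leafhoppers: 10/40 = 0.25 J/s
aphids: 5.6/29 = 0.193 J/s
large flies: 9.1/57 = 0.16 J/s
wasps: 5.7/82 = 0.0695 J/s
moths: 3.9/88 = 0.0443 J/s

moths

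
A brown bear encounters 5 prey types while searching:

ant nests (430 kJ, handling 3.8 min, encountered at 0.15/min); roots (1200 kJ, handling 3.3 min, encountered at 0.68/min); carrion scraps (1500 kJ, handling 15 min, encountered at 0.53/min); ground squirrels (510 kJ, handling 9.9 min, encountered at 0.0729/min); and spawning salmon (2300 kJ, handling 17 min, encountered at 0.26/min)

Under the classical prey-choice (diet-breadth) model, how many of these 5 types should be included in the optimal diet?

Rank by E/h (kJ/min): roots 364, spawning salmon 135, ant nests 113, carrion scraps 100, ground squirrels 51.5. Include each in turn until the next type's E/h falls below the running intake rate.
Rate on top 1: 251.5. spawning salmon: 135 < 251.5 → exclude; stop.
Optimal diet: roots — 1 of 5 types.

1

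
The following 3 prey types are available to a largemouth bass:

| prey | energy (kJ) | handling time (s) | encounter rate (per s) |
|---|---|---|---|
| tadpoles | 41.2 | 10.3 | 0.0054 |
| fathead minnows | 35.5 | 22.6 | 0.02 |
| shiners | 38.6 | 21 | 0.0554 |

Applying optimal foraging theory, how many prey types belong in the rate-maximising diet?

3

Profitabilities (E/h, kJ/s): tadpoles 4, shiners 1.84, fathead minnows 1.57. Add prey in this order while the next type's profitability exceeds the intake rate on those already taken.
Rate on top 1: 0.2108. shiners: 1.84 > 0.2108 → include.
Rate on top 2: 1.064. fathead minnows: 1.57 > 1.064 → include.
Optimal diet: tadpoles, shiners, fathead minnows — 3 of 3 types.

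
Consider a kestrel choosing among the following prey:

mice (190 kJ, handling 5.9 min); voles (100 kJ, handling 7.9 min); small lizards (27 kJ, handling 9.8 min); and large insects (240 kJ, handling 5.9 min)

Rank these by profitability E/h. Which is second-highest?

mice

In descending order of E/h:
large insects: 240/5.9 = 40.7 kJ/min
mice: 190/5.9 = 32.2 kJ/min
voles: 100/7.9 = 12.7 kJ/min
small lizards: 27/9.8 = 2.76 kJ/min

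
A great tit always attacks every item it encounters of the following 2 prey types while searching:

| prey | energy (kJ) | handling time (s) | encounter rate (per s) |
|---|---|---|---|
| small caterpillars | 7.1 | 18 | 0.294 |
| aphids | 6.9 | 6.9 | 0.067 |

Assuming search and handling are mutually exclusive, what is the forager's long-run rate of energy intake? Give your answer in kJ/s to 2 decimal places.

0.38 kJ/s

R = (0.294×7.1 + 0.067×6.9) / (1 + 0.294×18 + 0.067×6.9) = 2.55/6.754 = 0.3775 kJ/s.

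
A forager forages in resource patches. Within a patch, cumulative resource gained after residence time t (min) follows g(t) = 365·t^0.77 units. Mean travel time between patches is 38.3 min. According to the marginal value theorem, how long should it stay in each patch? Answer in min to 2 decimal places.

Optimal t* satisfies g'(t*) = g(t*)/(T + t*).
g'(t) = 0.77·365·t^-0.23. Setting 0.77·365·t^-0.23 = 365·t^0.77/(38.3+t) gives 0.77(38.3+t) = t, so 0.23·t = 0.77×38.3.
t* = 0.77×38.3/0.23 = 128.2 min.

128.22 min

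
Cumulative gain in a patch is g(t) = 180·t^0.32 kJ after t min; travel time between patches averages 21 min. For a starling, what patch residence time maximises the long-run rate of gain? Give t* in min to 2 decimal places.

9.88 min

Optimal t* satisfies g'(t*) = g(t*)/(T + t*).
g'(t) = 0.32·180·t^-0.68. Setting 0.32·180·t^-0.68 = 180·t^0.32/(21+t) gives 0.32(21+t) = t, so 0.68·t = 0.32×21.
t* = 0.32×21/0.68 = 9.882 min.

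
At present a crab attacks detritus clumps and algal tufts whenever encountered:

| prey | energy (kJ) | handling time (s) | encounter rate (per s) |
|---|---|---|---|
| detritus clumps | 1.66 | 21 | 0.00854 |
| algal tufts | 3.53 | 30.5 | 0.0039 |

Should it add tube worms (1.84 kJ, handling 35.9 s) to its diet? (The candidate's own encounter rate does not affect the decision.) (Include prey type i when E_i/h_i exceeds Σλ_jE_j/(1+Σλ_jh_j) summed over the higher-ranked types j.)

On detritus clumps and algal tufts alone, R = ΣλE/(1+Σλh) = 0.02794/1.298 = 0.02152 kJ/s.
tube worms: E/h = 1.84/35.9 = 0.05125 kJ/s.
Since 0.05125 > R, including tube worms increases the long-run rate.

Yes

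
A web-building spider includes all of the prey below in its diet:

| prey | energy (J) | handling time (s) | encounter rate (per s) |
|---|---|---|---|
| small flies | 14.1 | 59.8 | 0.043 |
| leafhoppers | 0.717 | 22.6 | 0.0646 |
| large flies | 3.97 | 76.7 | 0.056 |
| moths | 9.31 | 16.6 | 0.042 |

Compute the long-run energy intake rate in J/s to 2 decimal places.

0.13 J/s

R = (0.043×14.1 + 0.0646×0.717 + 0.056×3.97 + 0.042×9.31) / (1 + 0.043×59.8 + 0.0646×22.6 + 0.056×76.7 + 0.042×16.6) = 1.266/10.02 = 0.1263 J/s.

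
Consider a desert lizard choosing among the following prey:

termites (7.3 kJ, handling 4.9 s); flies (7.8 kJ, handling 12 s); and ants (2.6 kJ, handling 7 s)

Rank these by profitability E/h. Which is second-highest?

flies

In descending order of E/h:
termites: 7.3/4.9 = 1.49 kJ/s
flies: 7.8/12 = 0.65 kJ/s
ants: 2.6/7 = 0.371 kJ/s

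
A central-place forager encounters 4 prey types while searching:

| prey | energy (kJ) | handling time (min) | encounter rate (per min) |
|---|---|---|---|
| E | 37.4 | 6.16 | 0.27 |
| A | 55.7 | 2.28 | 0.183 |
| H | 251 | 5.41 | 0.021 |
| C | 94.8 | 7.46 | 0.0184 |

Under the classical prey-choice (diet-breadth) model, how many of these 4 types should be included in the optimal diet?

Rank by E/h (kJ/min): H 46.4, A 24.4, C 12.7, E 6.07. Include each in turn until the next type's E/h falls below the running intake rate.
Rate on top 1: 4.733. A: 24.4 > 4.733 → include.
Rate on top 2: 10.1. C: 12.7 > 10.1 → include.
Rate on top 3: 10.32. E: 6.07 < 10.32 → exclude; stop.
Optimal diet: H, A, C — 3 of 4 types.

3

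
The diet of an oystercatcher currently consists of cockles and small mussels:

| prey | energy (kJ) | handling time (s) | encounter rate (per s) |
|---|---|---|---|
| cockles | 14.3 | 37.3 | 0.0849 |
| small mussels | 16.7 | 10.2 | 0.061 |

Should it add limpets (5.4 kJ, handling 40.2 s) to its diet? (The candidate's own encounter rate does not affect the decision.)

Intake rate on the current diet: R = (0.0849×14.3 + 0.061×16.7) / (1 + 0.0849×37.3 + 0.061×10.2) = 2.233/4.789 = 0.4662 kJ/s.
limpets: E/h = 5.4/40.2 = 0.1343 kJ/s.
Since 0.1343 < R, time spent handling limpets is better spent searching.

No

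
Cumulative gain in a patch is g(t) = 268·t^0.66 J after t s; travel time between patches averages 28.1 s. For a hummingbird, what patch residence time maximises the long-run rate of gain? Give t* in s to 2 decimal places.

54.55 s

By the marginal value theorem, leave when the instantaneous gain rate g'(t) equals the habitat-wide average g(t)/(T + t).
g'(t) = 0.66·268·t^-0.34. Setting 0.66·268·t^-0.34 = 268·t^0.66/(28.1+t) gives 0.66(28.1+t) = t, so 0.34·t = 0.66×28.1.
t* = 0.66×28.1/0.34 = 54.55 s.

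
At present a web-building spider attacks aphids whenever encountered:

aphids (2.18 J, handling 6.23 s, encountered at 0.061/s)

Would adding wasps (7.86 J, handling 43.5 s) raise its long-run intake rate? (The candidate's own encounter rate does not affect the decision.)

Current rate: (0.061×2.18)/(1 + 0.061×6.23) = 0.09636 J/s.
wasps: E/h = 7.86/43.5 = 0.1807 J/s.
Since 0.1807 > R, including wasps increases the long-run rate.

Yes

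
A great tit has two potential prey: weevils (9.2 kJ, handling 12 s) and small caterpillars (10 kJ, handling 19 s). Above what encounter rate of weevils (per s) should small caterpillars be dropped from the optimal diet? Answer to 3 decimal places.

The zero-one rule: include small caterpillars iff E₂/h₂ > λE₁/(1+λh₁). Equality gives the switch point.
λE₁h₂ = E₂ + λE₂h₁ ⇒ λ = E₂/(E₁h₂ − E₂h₁) = 10/(174.8 − 120) = 0.1825 per s.

0.182 per s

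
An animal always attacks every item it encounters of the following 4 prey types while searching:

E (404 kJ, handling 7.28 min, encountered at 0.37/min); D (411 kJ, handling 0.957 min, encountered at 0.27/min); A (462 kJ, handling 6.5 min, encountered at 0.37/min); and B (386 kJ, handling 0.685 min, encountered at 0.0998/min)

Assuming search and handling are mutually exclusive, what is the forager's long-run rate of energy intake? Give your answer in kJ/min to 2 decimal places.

R = (0.37×404 + 0.27×411 + 0.37×462 + 0.0998×386) / (1 + 0.37×7.28 + 0.27×0.957 + 0.37×6.5 + 0.0998×0.685) = 469.9/6.425 = 73.13 kJ/min.

73.13 kJ/min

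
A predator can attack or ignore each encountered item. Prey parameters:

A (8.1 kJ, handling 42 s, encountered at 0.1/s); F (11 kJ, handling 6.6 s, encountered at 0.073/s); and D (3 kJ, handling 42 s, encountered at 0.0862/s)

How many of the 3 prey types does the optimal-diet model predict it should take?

Rank by E/h (kJ/s): F 1.67, A 0.193, D 0.0714. Include each in turn until the next type's E/h falls below the running intake rate.
Rate on top 1: 0.5419. A: 0.193 < 0.5419 → exclude; stop.
Optimal diet: F — 1 of 3 types.

1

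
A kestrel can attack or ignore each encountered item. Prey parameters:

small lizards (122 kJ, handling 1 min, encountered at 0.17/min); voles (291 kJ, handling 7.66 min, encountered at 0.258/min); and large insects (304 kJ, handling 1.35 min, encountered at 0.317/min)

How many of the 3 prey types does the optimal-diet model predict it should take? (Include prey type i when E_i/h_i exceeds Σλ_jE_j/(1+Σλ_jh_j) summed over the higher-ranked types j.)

2

Profitabilities (E/h, kJ/min): large insects 225, small lizards 122, voles 38. Add prey in this order while the next type's profitability exceeds the intake rate on those already taken.
Rate on top 1: 67.49. small lizards: 122 > 67.49 → include.
Rate on top 2: 73.29. voles: 38 < 73.29 → exclude; stop.
Optimal diet: large insects, small lizards — 2 of 3 types.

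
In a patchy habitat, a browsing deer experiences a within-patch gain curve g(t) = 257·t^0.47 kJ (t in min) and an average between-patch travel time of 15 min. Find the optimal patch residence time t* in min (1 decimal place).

13.3 min

By the marginal value theorem, leave when the instantaneous gain rate g'(t) equals the habitat-wide average g(t)/(T + t).
g'(t) = 0.47·257·t^-0.53. Setting 0.47·257·t^-0.53 = 257·t^0.47/(15+t) gives 0.47(15+t) = t, so 0.53·t = 0.47×15.
t* = 0.47×15/0.53 = 13.3 min.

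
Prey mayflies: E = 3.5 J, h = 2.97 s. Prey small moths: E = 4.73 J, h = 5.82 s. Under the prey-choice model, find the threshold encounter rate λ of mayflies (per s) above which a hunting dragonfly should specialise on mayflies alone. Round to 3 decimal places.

0.748 per s

At the threshold, the rate on mayflies alone equals the profitability of small moths: λ·3.5/(1 + λ·2.97) = 4.73/5.82 = 0.8127.
Rearranging, λ(3.5 − 0.8127×2.97) = 0.8127, so λ = 0.8127/1.086 = 0.7482 per s.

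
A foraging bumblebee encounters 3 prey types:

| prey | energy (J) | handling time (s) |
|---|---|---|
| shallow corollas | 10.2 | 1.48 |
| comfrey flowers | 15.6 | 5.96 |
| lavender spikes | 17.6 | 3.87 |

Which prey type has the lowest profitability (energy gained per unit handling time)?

comfrey flowers

Profitability E/h (J/s): shallow corollas = 10.2/1.48 = 6.89, comfrey flowers = 15.6/5.96 = 2.62, lavender spikes = 17.6/3.87 = 4.55.
Ranked: shallow corollas > lavender spikes > comfrey flowers.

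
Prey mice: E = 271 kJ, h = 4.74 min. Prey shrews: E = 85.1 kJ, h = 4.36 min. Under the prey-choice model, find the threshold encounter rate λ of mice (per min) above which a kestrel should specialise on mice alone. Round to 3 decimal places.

Drop shrews once their profitability E₂/h₂ falls below the rate achievable on mice alone: E₂/h₂ = λE₁/(1 + λh₁).
Solve for λ: λE₁h₂ = E₂(1 + λh₁) → λ(E₁h₂ − E₂h₁) = E₂ → λ = E₂/(E₁h₂ − E₂h₁).
λ = 85.1/(271×4.36 − 85.1×4.74) = 85.1/778.2 = 0.1094 per min.

0.109 per min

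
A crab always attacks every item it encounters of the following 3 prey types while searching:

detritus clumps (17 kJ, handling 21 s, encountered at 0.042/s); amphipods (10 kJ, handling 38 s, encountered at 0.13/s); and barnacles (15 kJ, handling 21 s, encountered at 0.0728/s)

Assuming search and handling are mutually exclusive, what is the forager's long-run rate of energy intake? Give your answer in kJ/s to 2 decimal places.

R = Σλ_iE_i / (1 + Σλ_ih_i)
Numerator: 0.042×17 + 0.13×10 + 0.0728×15 = 3.106
Denominator: 1 + 0.042×21 + 0.13×38 + 0.0728×21 = 8.351
R = 3.106/8.351 = 0.3719 kJ/s

0.37 kJ/s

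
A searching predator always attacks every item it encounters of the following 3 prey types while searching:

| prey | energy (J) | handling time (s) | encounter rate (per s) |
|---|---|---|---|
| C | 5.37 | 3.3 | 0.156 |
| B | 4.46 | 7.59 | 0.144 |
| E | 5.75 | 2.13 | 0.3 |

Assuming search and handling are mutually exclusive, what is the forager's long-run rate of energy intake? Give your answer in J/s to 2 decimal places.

R = (0.156×5.37 + 0.144×4.46 + 0.3×5.75) / (1 + 0.156×3.3 + 0.144×7.59 + 0.3×2.13) = 3.205/3.247 = 0.9871 J/s.

0.99 J/s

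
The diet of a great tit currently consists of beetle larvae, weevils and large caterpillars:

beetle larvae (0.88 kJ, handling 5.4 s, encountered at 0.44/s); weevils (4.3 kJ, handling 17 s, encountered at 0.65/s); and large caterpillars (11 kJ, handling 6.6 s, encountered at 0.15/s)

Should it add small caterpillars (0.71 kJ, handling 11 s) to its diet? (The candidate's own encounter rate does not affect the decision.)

Intake rate on the current diet: R = (0.44×0.88 + 0.65×4.3 + 0.15×11) / (1 + 0.44×5.4 + 0.65×17 + 0.15×6.6) = 4.832/15.42 = 0.3135 kJ/s.
Profitability of small caterpillars: 0.71/11 = 0.06455 kJ/s.
Since 0.06455 < R, time spent handling small caterpillars is better spent searching.

No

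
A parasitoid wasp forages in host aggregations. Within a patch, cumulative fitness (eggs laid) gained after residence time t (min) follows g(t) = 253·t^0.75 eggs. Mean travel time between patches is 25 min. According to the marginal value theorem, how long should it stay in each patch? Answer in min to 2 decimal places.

Maximise g(t)/(T+t): set derivative to zero → g'(t)(T+t) = g(t).
g'(t) = 0.75·253·t^-0.25. Setting 0.75·253·t^-0.25 = 253·t^0.75/(25+t) gives 0.75(25+t) = t, so 0.25·t = 0.75×25.
t* = 0.75×25/0.25 = 75 min.

75.00 min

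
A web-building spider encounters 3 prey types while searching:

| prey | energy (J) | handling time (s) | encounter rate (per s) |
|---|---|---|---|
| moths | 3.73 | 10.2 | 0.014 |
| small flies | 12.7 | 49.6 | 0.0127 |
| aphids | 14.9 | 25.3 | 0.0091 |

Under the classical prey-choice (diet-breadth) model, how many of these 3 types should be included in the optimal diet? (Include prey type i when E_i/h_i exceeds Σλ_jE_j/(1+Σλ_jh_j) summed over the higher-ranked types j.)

E/h in descending order: aphids 0.589, moths 0.366, small flies 0.256 J/s. The optimal diet is the largest prefix of this list for which every included type satisfies E_i/h_i > R on the types above it.
Rate on top 1: 0.1102. moths: 0.366 > 0.1102 → include.
Rate on top 2: 0.1368. small flies: 0.256 > 0.1368 → include.
Optimal diet: aphids, moths, small flies — 3 of 3 types.

3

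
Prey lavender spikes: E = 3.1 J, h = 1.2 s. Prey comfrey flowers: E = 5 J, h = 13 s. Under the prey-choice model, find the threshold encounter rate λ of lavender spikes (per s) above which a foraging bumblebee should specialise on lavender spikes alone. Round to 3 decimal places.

0.146 per s

Drop comfrey flowers once their profitability E₂/h₂ falls below the rate achievable on lavender spikes alone: E₂/h₂ = λE₁/(1 + λh₁).
Solve for λ: λE₁h₂ = E₂(1 + λh₁) → λ(E₁h₂ − E₂h₁) = E₂ → λ = E₂/(E₁h₂ − E₂h₁).
λ = 5/(3.1×13 − 5×1.2) = 5/34.3 = 0.1458 per s.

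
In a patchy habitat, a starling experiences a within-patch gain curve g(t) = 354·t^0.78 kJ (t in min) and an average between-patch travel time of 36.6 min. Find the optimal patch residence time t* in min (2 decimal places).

By the marginal value theorem, leave when the instantaneous gain rate g'(t) equals the habitat-wide average g(t)/(T + t).
g'(t) = 0.78·354·t^-0.22. Setting 0.78·354·t^-0.22 = 354·t^0.78/(36.6+t) gives 0.78(36.6+t) = t, so 0.22·t = 0.78×36.6.
t* = 0.78×36.6/0.22 = 129.8 min.

129.76 min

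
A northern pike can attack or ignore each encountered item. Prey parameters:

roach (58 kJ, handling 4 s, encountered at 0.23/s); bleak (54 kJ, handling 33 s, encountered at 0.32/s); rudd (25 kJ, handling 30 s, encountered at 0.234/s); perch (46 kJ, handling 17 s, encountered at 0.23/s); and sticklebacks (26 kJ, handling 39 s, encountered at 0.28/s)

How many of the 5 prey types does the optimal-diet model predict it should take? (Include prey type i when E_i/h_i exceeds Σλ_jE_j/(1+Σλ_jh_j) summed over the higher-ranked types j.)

1

Rank by E/h (kJ/s): roach 14.5, perch 2.71, bleak 1.64, rudd 0.833, sticklebacks 0.667. Include each in turn until the next type's E/h falls below the running intake rate.
Rate on top 1: 6.948. perch: 2.71 < 6.948 → exclude; stop.
Optimal diet: roach — 1 of 5 types.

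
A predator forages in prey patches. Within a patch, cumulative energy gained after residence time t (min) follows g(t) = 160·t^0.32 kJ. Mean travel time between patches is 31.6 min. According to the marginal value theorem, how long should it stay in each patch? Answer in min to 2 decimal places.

Maximise g(t)/(T+t): set derivative to zero → g'(t)(T+t) = g(t).
g'(t) = 0.32·160·t^-0.68. Setting 0.32·160·t^-0.68 = 160·t^0.32/(31.6+t) gives 0.32(31.6+t) = t, so 0.68·t = 0.32×31.6.
t* = 0.32×31.6/0.68 = 14.87 min.

14.87 min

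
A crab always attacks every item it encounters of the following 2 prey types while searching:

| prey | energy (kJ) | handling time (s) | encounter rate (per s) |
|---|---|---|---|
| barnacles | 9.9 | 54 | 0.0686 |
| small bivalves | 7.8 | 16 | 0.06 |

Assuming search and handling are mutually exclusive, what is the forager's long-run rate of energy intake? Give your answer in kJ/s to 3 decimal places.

R = Σλ_iE_i / (1 + Σλ_ih_i)
Numerator: 0.0686×9.9 + 0.06×7.8 = 1.147
Denominator: 1 + 0.0686×54 + 0.06×16 = 5.664
R = 1.147/5.664 = 0.2025 kJ/s

0.203 kJ/s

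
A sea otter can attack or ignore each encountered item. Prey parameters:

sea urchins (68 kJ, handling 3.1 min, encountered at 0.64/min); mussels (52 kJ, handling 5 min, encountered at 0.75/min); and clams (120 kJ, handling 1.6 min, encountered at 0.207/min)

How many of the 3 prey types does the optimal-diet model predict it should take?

2

E/h in descending order: clams 75, sea urchins 21.9, mussels 10.4 kJ/min. The optimal diet is the largest prefix of this list for which every included type satisfies E_i/h_i > R on the types above it.
Rate on top 1: 18.66. sea urchins: 21.9 > 18.66 → include.
Rate on top 2: 20.62. mussels: 10.4 < 20.62 → exclude; stop.
Optimal diet: clams, sea urchins — 2 of 3 types.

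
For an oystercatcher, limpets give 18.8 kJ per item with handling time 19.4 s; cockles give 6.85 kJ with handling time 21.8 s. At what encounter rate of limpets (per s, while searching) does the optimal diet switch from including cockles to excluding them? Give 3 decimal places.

The zero-one rule: include cockles iff E₂/h₂ > λE₁/(1+λh₁). Equality gives the switch point.
λE₁h₂ = E₂ + λE₂h₁ ⇒ λ = E₂/(E₁h₂ − E₂h₁) = 6.85/(409.8 − 132.9) = 0.02473 per s.

0.025 per s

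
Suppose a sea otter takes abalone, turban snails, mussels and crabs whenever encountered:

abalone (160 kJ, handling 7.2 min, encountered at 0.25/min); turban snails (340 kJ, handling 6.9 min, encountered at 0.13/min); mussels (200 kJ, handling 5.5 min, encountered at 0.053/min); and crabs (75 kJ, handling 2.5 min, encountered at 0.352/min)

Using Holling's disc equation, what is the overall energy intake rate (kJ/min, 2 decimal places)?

R = (0.25×160 + 0.13×340 + 0.053×200 + 0.352×75) / (1 + 0.25×7.2 + 0.13×6.9 + 0.053×5.5 + 0.352×2.5) = 121.2/4.869 = 24.89 kJ/min.

24.89 kJ/min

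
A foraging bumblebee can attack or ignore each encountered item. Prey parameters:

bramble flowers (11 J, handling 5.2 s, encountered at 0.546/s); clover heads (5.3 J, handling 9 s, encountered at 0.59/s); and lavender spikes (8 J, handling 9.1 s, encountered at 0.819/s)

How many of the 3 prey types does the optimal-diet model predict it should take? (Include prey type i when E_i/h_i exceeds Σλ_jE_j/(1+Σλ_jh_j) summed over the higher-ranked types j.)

1

Profitabilities (E/h, J/s): bramble flowers 2.12, lavender spikes 0.879, clover heads 0.589. Add prey in this order while the next type's profitability exceeds the intake rate on those already taken.
Rate on top 1: 1.564. lavender spikes: 0.879 < 1.564 → exclude; stop.
Optimal diet: bramble flowers — 1 of 3 types.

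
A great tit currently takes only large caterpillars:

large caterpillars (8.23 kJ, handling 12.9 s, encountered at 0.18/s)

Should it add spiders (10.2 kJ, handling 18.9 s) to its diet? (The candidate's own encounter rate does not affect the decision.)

On large caterpillars alone, R = ΣλE/(1+Σλh) = 1.481/3.322 = 0.4459 kJ/s.
spiders: E/h = 10.2/18.9 = 0.5397 kJ/s.
0.5397 > 0.4459, so adding spiders raises the average — include it.

Yes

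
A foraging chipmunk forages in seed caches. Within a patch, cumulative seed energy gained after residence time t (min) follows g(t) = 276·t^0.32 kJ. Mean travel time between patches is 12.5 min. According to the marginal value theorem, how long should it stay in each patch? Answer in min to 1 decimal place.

Optimal t* satisfies g'(t*) = g(t*)/(T + t*).
g'(t) = 0.32·276·t^-0.68. Setting 0.32·276·t^-0.68 = 276·t^0.32/(12.5+t) gives 0.32(12.5+t) = t, so 0.68·t = 0.32×12.5.
t* = 0.32×12.5/0.68 = 5.882 min.

5.9 min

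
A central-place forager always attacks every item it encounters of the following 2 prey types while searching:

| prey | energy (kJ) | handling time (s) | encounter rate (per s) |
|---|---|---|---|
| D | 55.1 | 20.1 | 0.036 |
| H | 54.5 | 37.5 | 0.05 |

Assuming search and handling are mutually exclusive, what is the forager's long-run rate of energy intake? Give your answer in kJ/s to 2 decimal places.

1.31 kJ/s

Energy encountered per unit search time: 0.036×55.1 + 0.05×54.5 = 4.709 kJ/s.
Handling time per unit search time: 0.036×20.1 + 0.05×37.5 = 2.599.
Rate = 4.709/(1 + 2.599) = 1.308 kJ/s.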